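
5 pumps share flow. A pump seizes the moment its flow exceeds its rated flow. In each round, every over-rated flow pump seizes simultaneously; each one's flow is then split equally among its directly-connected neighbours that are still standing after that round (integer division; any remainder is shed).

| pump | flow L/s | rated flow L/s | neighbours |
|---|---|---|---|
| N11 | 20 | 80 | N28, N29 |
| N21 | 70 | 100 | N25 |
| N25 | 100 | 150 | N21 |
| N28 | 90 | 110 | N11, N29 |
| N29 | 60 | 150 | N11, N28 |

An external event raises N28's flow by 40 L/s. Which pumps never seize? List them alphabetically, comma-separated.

Round 1 — N28 at 130 > 110. N28 seizes.
  N28 sheds 130 L/s to N11, N29: 65 each.
    N11: 20+65 = 85 > 80
    N29: 60+65 = 125 ≤ 150
Round 2 — N11 seizes.
  N11 sheds 85 L/s to N29: 85 each.
    N29: 125+85 = 210 > 150
Round 3 — N29 seizes.
  N29 sheds 210 L/s: no online neighbours, lost.
No further seizures.

N21, N25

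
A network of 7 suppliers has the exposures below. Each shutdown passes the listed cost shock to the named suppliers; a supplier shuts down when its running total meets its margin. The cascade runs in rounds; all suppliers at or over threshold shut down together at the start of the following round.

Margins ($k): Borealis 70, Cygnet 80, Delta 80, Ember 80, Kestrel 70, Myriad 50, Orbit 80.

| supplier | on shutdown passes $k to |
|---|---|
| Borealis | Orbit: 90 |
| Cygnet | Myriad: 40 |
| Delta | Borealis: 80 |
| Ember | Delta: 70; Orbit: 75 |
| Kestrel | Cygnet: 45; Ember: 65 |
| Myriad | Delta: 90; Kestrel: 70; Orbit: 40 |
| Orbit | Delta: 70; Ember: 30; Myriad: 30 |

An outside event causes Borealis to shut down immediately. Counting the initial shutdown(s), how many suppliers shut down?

Round 1 — Borealis shuts down (initial).
  Orbit: +90 → 90 ≥ 80
Round 2 — Orbit shuts down.
  Delta: +70 → 70 < 80
  Ember: +30 → 30 < 80
  Myriad: +30 → 30 < 50
No further shutdowns.

2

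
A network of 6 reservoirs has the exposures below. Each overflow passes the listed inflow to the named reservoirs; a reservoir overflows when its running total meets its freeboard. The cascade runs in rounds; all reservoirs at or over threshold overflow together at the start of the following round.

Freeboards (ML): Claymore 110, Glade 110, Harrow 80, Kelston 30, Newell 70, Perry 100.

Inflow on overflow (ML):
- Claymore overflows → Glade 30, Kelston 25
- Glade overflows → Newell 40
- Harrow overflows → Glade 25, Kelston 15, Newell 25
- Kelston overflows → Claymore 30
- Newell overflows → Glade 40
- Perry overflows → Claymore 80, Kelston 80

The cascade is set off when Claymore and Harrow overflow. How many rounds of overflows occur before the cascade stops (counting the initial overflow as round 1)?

Round 1 — Claymore, Harrow overflow (initial).
  Glade: +30+25 → 55 < 110
  Kelston: +25+15 → 40 ≥ 30
  Newell: +25 → 25 < 70
Round 2 — Kelston overflows.
No further overflows.

2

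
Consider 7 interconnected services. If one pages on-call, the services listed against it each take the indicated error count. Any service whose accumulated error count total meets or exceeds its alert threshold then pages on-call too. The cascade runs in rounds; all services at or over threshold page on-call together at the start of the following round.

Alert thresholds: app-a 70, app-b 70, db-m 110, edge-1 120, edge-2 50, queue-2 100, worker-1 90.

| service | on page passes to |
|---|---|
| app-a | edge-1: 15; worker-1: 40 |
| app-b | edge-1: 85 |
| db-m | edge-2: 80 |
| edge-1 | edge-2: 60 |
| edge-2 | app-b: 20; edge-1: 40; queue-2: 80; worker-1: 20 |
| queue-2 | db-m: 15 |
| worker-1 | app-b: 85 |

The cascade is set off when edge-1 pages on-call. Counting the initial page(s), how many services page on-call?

Round 1 — edge-1 pages on-call (initial).
  edge-2: +60 → 60 ≥ 50
Round 2 — edge-2 pages on-call.
  app-b: +20 → 20 < 70
  queue-2: +80 → 80 < 100
  worker-1: +20 → 20 < 90
No further pages.

2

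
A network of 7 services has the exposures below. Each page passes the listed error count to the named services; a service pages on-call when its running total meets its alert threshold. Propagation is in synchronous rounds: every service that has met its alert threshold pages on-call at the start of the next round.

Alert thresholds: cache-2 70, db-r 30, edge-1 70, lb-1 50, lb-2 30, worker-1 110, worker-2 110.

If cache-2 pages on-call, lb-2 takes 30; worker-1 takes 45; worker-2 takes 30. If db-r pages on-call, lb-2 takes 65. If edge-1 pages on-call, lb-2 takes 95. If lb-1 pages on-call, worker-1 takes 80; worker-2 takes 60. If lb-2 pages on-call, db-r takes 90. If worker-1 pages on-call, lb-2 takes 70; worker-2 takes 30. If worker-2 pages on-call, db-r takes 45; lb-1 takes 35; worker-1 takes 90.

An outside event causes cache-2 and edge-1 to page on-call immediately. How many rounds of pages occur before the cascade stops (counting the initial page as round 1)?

3

Round 1 — cache-2, edge-1 page on-call (initial).
  lb-2: +30+95 → 125 ≥ 30
  worker-1: +45 → 45 < 110
  worker-2: +30 → 30 < 110
Round 2 — lb-2 pages on-call.
  db-r: +90 → 90 ≥ 30
Round 3 — db-r pages on-call.
No further pages.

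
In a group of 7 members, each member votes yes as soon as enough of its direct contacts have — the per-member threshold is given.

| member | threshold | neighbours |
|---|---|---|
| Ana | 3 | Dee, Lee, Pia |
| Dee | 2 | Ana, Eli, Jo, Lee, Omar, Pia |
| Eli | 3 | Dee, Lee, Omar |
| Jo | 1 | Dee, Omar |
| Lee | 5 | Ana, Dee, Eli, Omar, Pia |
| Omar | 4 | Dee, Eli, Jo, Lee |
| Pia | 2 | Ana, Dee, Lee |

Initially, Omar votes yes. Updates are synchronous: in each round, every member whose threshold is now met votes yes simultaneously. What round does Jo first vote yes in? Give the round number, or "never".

2

Round 1 — Omar votes yes (initial).
Round 2 — checking thresholds:
  Dee: 1 of 6 neighbours < 2, holds.
  Eli: 1 of 3 neighbours < 3, holds.
  Jo: 1 of 2 neighbours ≥ 1, votes yes.
  Lee: 1 of 5 neighbours < 5, holds.
Round 3 — checking thresholds:
  Dee: 2 of 6 neighbours ≥ 2, votes yes.
  Eli: 1 of 3 neighbours < 3, holds.
  Lee: 1 of 5 neighbours < 5, holds.
Round 4 — no new yes votes; cascade stops.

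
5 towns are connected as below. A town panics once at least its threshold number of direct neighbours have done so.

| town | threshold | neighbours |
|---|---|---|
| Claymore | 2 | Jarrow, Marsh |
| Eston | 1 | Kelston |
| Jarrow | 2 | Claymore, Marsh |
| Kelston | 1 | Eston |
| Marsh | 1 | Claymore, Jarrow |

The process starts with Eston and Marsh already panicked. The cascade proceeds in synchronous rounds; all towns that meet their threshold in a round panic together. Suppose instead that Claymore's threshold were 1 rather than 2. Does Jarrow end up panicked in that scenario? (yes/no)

With Claymore's threshold at 1:
Round 1 — Eston, Marsh panic (initial).
Round 2 — checking thresholds:
  Claymore: 1 of 2 neighbours ≥ 1, panics.
  Jarrow: 1 of 2 neighbours < 2, holds.
  Kelston: 1 of 1 neighbours ≥ 1, panics.
Round 3 — checking thresholds:
  Jarrow: 2 of 2 neighbours ≥ 2, panics.
Round 4 — no new panics; cascade stops.

yes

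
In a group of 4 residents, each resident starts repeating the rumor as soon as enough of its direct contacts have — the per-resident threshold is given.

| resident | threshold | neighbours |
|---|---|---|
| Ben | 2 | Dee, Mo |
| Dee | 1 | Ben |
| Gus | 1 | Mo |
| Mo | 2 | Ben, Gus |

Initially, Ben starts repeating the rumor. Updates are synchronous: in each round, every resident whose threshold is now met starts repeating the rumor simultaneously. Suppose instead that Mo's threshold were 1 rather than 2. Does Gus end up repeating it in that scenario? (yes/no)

yes

With Mo's threshold at 1:
Round 1 — Ben starts repeating the rumor (initial).
Round 2 — checking thresholds:
  Dee: 1 of 1 neighbours ≥ 1, starts repeating the rumor.
  Mo: 1 of 2 neighbours ≥ 1, starts repeating the rumor.
Round 3 — checking thresholds:
  Gus: 1 of 1 neighbours ≥ 1, starts repeating the rumor.
Round 4 — no new spreads; cascade stops.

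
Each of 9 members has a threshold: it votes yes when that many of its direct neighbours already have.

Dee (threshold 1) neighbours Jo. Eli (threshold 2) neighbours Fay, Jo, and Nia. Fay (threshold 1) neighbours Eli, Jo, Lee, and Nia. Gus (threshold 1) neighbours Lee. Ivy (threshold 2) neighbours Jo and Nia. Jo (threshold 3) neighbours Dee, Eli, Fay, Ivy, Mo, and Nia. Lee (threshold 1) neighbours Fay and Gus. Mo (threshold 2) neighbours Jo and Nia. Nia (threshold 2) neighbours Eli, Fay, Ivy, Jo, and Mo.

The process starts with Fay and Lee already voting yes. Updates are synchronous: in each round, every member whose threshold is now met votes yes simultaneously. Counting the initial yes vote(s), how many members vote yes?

Round 1 — Fay, Lee vote yes (initial).
Round 2 — checking thresholds:
  Eli: 1 of 3 neighbours < 2, holds.
  Gus: 1 of 1 neighbours ≥ 1, votes yes.
  Jo: 1 of 6 neighbours < 3, holds.
  Nia: 1 of 5 neighbours < 2, holds.
Round 3 — no new yes votes; cascade stops.

3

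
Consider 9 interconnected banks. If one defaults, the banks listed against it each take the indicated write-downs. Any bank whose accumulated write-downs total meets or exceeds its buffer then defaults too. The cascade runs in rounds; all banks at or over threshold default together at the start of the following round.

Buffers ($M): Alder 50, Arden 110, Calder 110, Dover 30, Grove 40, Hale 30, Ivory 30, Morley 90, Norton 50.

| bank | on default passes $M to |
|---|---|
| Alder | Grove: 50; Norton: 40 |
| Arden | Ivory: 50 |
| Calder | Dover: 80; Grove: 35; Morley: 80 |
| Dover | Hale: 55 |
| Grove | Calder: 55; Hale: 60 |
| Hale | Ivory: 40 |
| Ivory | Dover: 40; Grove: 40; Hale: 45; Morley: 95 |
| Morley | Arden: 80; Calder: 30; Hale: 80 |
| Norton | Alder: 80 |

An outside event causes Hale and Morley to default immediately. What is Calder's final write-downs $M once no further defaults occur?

Round 1 — Hale, Morley default (initial).
  Arden: +80 → 80 < 110
  Calder: +30 → 30 < 110
  Ivory: +40 → 40 ≥ 30
Round 2 — Ivory defaults.
  Dover: +40 → 40 ≥ 30
  Grove: +40 → 40 ≥ 40
Round 3 — Dover, Grove default.
  Calder: +55 → 85 < 110
No further defaults.

85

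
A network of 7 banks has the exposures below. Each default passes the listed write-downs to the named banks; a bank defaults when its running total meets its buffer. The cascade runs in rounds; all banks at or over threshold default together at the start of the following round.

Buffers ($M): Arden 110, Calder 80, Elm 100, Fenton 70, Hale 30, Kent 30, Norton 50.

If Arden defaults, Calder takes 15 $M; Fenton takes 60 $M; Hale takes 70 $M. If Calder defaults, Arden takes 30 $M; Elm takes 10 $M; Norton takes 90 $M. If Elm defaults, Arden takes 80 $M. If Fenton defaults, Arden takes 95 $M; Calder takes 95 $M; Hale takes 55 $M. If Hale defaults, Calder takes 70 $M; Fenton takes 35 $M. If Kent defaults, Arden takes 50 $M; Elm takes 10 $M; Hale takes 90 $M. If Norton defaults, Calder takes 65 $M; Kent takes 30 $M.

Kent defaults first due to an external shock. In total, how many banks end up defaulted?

Round 1 — Kent defaults (initial).
  Arden: +50 → 50 < 110
  Elm: +10 → 10 < 100
  Hale: +90 → 90 ≥ 30
Round 2 — Hale defaults.
  Calder: +70 → 70 < 80
  Fenton: +35 → 35 < 70
No further defaults.

2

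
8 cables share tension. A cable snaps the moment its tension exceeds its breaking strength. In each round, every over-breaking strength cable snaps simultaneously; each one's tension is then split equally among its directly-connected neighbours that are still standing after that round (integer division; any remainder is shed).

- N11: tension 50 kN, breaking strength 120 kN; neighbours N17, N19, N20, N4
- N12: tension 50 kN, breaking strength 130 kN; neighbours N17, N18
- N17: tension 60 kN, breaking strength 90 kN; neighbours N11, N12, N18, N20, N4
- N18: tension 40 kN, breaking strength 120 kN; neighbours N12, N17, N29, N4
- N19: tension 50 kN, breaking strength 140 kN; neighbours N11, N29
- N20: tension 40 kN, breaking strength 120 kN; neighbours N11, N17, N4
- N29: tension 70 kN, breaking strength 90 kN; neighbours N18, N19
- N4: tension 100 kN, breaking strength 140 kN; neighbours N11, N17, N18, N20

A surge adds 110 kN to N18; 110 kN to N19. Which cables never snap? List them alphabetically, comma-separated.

N12

Round 1 — N18 at 150 > 120; N19 at 160 > 140. N18, N19 snap.
  N18 sheds 150 kN to N12, N17, N29, N4: 37 each (2 lost).
    N12: 50+37 = 87 ≤ 130
    N17: 60+37 = 97 > 90
    N29: 70+37 = 107 > 90
    N4: 100+37 = 137 ≤ 140
  N19 sheds 160 kN to N11, N29: 80 each.
    N11: 50+80 = 130 > 120
    N29: 107+80 = 187 > 90
Round 2 — N11, N17, N29 snap.
  N11 sheds 130 kN to N20, N4: 65 each.
    N20: 40+65 = 105 ≤ 120
    N4: 137+65 = 202 > 140
  N17 sheds 97 kN to N12, N20, N4: 32 each (1 lost).
    N12: 87+32 = 119 ≤ 130
    N20: 105+32 = 137 > 120
    N4: 202+32 = 234 > 140
  N29 sheds 187 kN: no online neighbours, lost.
Round 3 — N20, N4 snap.
  N20 sheds 137 kN: no online neighbours, lost.
  N4 sheds 234 kN: no online neighbours, lost.
No further breaks.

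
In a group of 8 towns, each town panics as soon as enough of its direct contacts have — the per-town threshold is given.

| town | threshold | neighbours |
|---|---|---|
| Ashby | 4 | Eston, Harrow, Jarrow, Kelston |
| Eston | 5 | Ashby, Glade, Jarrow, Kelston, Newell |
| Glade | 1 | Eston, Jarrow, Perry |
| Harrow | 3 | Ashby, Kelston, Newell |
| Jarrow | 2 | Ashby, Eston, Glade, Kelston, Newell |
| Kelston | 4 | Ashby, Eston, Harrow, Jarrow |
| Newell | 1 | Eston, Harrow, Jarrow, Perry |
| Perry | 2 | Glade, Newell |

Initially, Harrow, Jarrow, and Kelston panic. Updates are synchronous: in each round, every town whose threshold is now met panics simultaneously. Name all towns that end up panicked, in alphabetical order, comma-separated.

Glade, Harrow, Jarrow, Kelston, Newell, Perry

Round 1 — Harrow, Jarrow, Kelston panic (initial).
Round 2 — checking thresholds:
  Ashby: 3 of 4 neighbours < 4, below threshold.
  Eston: 2 of 5 neighbours < 5, below threshold.
  Glade: 1 of 3 neighbours ≥ 1, panics.
  Newell: 2 of 4 neighbours ≥ 1, panics.
Round 3 — checking thresholds:
  Ashby: 3 of 4 neighbours < 4, below threshold.
  Eston: 4 of 5 neighbours < 5, below threshold.
  Perry: 2 of 2 neighbours ≥ 2, panics.
Round 4 — no new panics; cascade stops.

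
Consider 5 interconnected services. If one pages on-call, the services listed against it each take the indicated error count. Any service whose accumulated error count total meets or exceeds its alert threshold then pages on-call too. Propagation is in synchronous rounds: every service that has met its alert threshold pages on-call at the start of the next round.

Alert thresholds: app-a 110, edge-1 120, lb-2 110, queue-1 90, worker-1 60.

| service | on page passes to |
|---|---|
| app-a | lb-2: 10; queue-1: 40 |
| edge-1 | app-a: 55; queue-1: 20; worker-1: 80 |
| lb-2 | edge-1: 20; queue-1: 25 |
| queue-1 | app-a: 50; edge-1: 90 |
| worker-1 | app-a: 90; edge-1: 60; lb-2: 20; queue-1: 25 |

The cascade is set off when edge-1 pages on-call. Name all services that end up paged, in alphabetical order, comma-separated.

Round 1 — edge-1 pages on-call (initial).
  app-a: +55 → 55 < 110
  queue-1: +20 → 20 < 90
  worker-1: +80 → 80 ≥ 60
Round 2 — worker-1 pages on-call.
  app-a: +90 → 145 ≥ 110
  lb-2: +20 → 20 < 110
  queue-1: +25 → 45 < 90
Round 3 — app-a pages on-call.
  lb-2: +10 → 30 < 110
  queue-1: +40 → 85 < 90
No further pages.

app-a, edge-1, worker-1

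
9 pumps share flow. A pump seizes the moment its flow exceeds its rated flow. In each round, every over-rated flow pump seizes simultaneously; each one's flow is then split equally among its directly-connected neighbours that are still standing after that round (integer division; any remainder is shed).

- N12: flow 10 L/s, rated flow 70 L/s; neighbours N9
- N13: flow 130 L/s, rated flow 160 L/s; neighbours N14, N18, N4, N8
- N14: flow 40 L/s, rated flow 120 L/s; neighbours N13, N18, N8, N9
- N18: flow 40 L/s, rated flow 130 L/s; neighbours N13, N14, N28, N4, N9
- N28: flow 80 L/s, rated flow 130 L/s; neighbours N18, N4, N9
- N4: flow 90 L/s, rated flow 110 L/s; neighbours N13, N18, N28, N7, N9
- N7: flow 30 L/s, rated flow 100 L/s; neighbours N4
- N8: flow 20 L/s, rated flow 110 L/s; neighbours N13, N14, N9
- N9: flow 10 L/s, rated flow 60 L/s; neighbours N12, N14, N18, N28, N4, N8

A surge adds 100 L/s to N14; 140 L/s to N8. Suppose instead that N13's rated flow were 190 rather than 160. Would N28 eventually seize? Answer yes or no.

With N13's rated flow at 190:
Round 1 — N14 at 140 > 120; N8 at 160 > 110. N14, N8 seize.
  N14 sheds 140 L/s to N13, N18, N9: 46 each (2 lost).
    N13: 130+46 = 176 ≤ 190
    N18: 40+46 = 86 ≤ 130
    N9: 10+46 = 56 ≤ 60
  N8 sheds 160 L/s to N13, N9: 80 each.
    N13: 176+80 = 256 > 190
    N9: 56+80 = 136 > 60
Round 2 — N13, N9 seize.
  N13 sheds 256 L/s to N18, N4: 128 each.
    N18: 86+128 = 214 > 130
    N4: 90+128 = 218 > 110
  N9 sheds 136 L/s to N12, N18, N28, N4: 34 each.
    N12: 10+34 = 44 ≤ 70
    N18: 214+34 = 248 > 130
    N28: 80+34 = 114 ≤ 130
    N4: 218+34 = 252 > 110
Round 3 — N18, N4 seize.
  N18 sheds 248 L/s to N28: 248 each.
    N28: 114+248 = 362 > 130
  N4 sheds 252 L/s to N28, N7: 126 each.
    N28: 362+126 = 488 > 130
    N7: 30+126 = 156 > 100
Round 4 — N28, N7 seize.
  N28 sheds 488 L/s: no online neighbours, lost.
  N7 sheds 156 L/s: no online neighbours, lost.
No further seizures.

yes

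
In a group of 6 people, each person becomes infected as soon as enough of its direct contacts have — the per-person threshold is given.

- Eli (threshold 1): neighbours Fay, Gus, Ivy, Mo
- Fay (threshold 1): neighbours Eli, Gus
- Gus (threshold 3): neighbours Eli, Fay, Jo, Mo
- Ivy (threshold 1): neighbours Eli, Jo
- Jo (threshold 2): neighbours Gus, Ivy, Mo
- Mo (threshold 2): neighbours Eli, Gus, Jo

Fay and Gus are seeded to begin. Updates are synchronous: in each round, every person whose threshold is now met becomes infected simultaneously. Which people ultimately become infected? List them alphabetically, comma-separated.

Round 1 — Fay, Gus become infected (initial).
Round 2 — checking thresholds:
  Eli: 2 of 4 neighbours ≥ 1, becomes infected.
  Jo: 1 of 3 neighbours < 2, not yet.
  Mo: 1 of 3 neighbours < 2, not yet.
Round 3 — checking thresholds:
  Ivy: 1 of 2 neighbours ≥ 1, becomes infected.
  Jo: 1 of 3 neighbours < 2, not yet.
  Mo: 2 of 3 neighbours ≥ 2, becomes infected.
Round 4 — checking thresholds:
  Jo: 3 of 3 neighbours ≥ 2, becomes infected.
Round 5 — no new infections; cascade stops.

Eli, Fay, Gus, Ivy, Jo, Mo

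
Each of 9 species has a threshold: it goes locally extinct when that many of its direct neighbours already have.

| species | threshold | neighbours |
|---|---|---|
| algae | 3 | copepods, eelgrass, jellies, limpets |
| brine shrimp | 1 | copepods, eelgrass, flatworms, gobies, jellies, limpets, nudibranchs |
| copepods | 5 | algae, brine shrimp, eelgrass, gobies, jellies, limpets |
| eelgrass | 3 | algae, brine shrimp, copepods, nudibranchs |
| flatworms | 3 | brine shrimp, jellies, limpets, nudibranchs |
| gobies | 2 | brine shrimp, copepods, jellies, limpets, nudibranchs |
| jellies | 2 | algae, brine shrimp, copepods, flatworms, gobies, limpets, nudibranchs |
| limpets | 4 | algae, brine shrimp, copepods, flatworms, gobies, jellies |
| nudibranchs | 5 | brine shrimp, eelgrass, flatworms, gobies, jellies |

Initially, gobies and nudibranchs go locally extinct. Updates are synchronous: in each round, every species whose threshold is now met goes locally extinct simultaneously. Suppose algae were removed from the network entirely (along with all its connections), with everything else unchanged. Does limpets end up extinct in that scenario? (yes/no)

yes

With algae removed:
Round 1 — gobies, nudibranchs go locally extinct (initial).
Round 2 — checking thresholds:
  brine shrimp: 2 of 7 neighbours ≥ 1, goes locally extinct.
  copepods: 1 of 5 neighbours < 5, below threshold.
  eelgrass: 1 of 3 neighbours < 3, below threshold.
  flatworms: 1 of 4 neighbours < 3, below threshold.
  jellies: 2 of 6 neighbours ≥ 2, goes locally extinct.
  limpets: 1 of 5 neighbours < 4, below threshold.
Round 3 — checking thresholds:
  copepods: 3 of 5 neighbours < 5, below threshold.
  eelgrass: 2 of 3 neighbours < 3, below threshold.
  flatworms: 3 of 4 neighbours ≥ 3, goes locally extinct.
  limpets: 3 of 5 neighbours < 4, below threshold.
Round 4 — checking thresholds:
  copepods: 3 of 5 neighbours < 5, below threshold.
  eelgrass: 2 of 3 neighbours < 3, below threshold.
  limpets: 4 of 5 neighbours ≥ 4, goes locally extinct.
Round 5 — no new extinctions; cascade stops.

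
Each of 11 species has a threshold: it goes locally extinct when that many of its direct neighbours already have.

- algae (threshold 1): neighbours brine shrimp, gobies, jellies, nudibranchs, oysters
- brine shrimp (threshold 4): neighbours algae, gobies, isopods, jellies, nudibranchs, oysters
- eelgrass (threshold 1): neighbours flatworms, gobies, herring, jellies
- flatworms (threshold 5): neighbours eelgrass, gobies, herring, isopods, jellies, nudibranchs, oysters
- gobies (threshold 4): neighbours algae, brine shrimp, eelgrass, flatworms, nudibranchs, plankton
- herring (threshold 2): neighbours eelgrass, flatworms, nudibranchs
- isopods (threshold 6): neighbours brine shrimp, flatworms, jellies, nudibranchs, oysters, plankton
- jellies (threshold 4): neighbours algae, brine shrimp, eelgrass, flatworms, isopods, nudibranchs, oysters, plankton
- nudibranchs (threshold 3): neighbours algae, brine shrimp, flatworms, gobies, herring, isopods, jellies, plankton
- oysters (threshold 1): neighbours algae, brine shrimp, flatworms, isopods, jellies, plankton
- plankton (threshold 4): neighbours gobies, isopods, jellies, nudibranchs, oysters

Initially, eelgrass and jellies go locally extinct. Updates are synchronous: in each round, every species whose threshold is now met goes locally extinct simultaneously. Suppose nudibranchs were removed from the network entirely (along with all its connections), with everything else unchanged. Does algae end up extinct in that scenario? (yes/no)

With nudibranchs removed:
Round 1 — eelgrass, jellies go locally extinct (initial).
Round 2 — checking thresholds:
  algae: 1 of 4 neighbours ≥ 1, goes locally extinct.
  brine shrimp: 1 of 5 neighbours < 4, below threshold.
  flatworms: 2 of 6 neighbours < 5, below threshold.
  gobies: 1 of 5 neighbours < 4, below threshold.
  herring: 1 of 2 neighbours < 2, below threshold.
  isopods: 1 of 5 neighbours < 6, below threshold.
  oysters: 1 of 6 neighbours ≥ 1, goes locally extinct.
  plankton: 1 of 4 neighbours < 4, below threshold.
Round 3 — no new extinctions; cascade stops.

yes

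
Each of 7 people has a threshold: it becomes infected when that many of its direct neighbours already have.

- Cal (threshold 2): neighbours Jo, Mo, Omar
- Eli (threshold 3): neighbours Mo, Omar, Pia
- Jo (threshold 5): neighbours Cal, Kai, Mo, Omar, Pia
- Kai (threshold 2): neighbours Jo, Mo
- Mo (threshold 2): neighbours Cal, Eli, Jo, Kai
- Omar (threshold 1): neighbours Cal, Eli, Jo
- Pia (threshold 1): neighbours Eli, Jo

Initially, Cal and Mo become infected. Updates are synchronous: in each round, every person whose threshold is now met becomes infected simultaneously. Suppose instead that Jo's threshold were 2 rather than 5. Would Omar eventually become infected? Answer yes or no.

With Jo's threshold at 2:
Round 1 — Cal, Mo become infected (initial).
Round 2 — checking thresholds:
  Eli: 1 of 3 neighbours < 3, below threshold.
  Jo: 2 of 5 neighbours ≥ 2, becomes infected.
  Kai: 1 of 2 neighbours < 2, below threshold.
  Omar: 1 of 3 neighbours ≥ 1, becomes infected.
Round 3 — checking thresholds:
  Eli: 2 of 3 neighbours < 3, below threshold.
  Kai: 2 of 2 neighbours ≥ 2, becomes infected.
  Pia: 1 of 2 neighbours ≥ 1, becomes infected.
Round 4 — checking thresholds:
  Eli: 3 of 3 neighbours ≥ 3, becomes infected.
Round 5 — no new infections; cascade stops.

yes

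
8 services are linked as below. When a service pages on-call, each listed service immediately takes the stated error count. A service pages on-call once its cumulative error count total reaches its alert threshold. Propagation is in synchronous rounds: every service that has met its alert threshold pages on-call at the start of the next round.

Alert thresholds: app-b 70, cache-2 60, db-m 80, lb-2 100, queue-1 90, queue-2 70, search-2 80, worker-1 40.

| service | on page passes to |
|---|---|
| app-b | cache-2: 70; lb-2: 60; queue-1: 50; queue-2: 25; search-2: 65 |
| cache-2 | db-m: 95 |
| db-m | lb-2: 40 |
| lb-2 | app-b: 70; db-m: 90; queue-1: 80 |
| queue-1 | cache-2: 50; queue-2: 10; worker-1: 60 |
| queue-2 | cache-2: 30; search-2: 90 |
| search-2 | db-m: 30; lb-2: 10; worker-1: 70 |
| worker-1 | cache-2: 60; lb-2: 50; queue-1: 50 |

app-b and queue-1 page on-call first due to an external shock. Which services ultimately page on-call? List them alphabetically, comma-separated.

Round 1 — app-b, queue-1 page on-call (initial).
  cache-2: +70+50 → 120 ≥ 60
  lb-2: +60 → 60 < 100
  queue-2: +25+10 → 35 < 70
  search-2: +65 → 65 < 80
  worker-1: +60 → 60 ≥ 40
Round 2 — cache-2, worker-1 page on-call.
  db-m: +95 → 95 ≥ 80
  lb-2: +50 → 110 ≥ 100
Round 3 — db-m, lb-2 page on-call.
No further pages.

app-b, cache-2, db-m, lb-2, queue-1, worker-1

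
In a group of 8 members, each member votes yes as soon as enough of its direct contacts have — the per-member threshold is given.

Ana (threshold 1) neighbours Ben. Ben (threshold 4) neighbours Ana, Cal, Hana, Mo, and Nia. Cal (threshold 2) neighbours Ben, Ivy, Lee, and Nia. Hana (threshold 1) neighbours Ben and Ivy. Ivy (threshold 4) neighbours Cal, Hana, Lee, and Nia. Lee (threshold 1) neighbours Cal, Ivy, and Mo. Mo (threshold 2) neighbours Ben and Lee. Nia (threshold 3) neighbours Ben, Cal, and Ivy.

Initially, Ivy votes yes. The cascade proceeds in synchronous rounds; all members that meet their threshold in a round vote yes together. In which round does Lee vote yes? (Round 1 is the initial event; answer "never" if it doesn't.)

Round 1 — Ivy votes yes (initial).
Round 2 — checking thresholds:
  Cal: 1 of 4 neighbours < 2, below threshold.
  Hana: 1 of 2 neighbours ≥ 1, votes yes.
  Lee: 1 of 3 neighbours ≥ 1, votes yes.
  Nia: 1 of 3 neighbours < 3, below threshold.
Round 3 — checking thresholds:
  Ben: 1 of 5 neighbours < 4, below threshold.
  Cal: 2 of 4 neighbours ≥ 2, votes yes.
  Mo: 1 of 2 neighbours < 2, below threshold.
  Nia: 1 of 3 neighbours < 3, below threshold.
Round 4 — no new yes votes; cascade stops.

2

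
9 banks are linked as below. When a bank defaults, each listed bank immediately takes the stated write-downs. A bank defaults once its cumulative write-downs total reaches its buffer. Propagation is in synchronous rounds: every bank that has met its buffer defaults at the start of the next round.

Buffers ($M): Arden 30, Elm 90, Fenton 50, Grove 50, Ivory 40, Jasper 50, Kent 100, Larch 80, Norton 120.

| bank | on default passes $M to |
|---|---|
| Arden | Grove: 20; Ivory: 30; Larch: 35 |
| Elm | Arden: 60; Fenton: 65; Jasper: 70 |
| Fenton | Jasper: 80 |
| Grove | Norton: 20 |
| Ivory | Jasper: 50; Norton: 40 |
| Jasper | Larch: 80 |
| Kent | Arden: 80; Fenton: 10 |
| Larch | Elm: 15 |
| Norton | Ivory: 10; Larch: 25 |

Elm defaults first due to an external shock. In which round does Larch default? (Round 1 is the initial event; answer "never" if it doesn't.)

Round 1 — Elm defaults (initial).
  Arden: +60 → 60 ≥ 30
  Fenton: +65 → 65 ≥ 50
  Jasper: +70 → 70 ≥ 50
Round 2 — Arden, Fenton, Jasper default.
  Grove: +20 → 20 < 50
  Ivory: +30 → 30 < 40
  Larch: +35+80 → 115 ≥ 80
Round 3 — Larch defaults.
No further defaults.

3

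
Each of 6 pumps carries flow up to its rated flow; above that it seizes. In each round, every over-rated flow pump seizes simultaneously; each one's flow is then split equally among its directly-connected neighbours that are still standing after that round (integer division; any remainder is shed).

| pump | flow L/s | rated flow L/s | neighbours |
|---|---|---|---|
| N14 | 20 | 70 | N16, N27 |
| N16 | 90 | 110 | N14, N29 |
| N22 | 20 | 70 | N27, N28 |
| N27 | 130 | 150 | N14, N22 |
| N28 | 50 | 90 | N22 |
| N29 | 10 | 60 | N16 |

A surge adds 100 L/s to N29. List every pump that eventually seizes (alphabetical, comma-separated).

N14, N16, N22, N27, N28, N29

Round 1 — N29 at 110 > 60. N29 seizes.
  N29 sheds 110 L/s to N16: 110 each.
    N16: 90+110 = 200 > 110
Round 2 — N16 seizes.
  N16 sheds 200 L/s to N14: 200 each.
    N14: 20+200 = 220 > 70
Round 3 — N14 seizes.
  N14 sheds 220 L/s to N27: 220 each.
    N27: 130+220 = 350 > 150
Round 4 — N27 seizes.
  N27 sheds 350 L/s to N22: 350 each.
    N22: 20+350 = 370 > 70
Round 5 — N22 seizes.
  N22 sheds 370 L/s to N28: 370 each.
    N28: 50+370 = 420 > 90
Round 6 — N28 seizes.
  N28 sheds 420 L/s: no online neighbours, lost.
No further seizures.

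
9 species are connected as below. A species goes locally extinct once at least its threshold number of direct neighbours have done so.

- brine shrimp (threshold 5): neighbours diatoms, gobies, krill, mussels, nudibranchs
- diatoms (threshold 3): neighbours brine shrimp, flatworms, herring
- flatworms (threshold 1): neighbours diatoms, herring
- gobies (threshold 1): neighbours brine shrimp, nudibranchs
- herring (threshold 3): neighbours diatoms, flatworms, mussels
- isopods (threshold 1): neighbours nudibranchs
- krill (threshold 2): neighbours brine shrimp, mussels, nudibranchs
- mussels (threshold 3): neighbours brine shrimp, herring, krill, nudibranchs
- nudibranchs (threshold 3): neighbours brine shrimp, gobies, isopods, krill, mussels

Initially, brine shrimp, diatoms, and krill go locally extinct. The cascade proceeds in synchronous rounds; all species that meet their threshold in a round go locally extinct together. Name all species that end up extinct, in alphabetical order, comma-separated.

brine shrimp, diatoms, flatworms, gobies, herring, isopods, krill, mussels, nudibranchs

Round 1 — brine shrimp, diatoms, krill go locally extinct (initial).
Round 2 — checking thresholds:
  flatworms: 1 of 2 neighbours ≥ 1, goes locally extinct.
  gobies: 1 of 2 neighbours ≥ 1, goes locally extinct.
  herring: 1 of 3 neighbours < 3, not yet.
  mussels: 2 of 4 neighbours < 3, not yet.
  nudibranchs: 2 of 5 neighbours < 3, not yet.
Round 3 — checking thresholds:
  herring: 2 of 3 neighbours < 3, not yet.
  mussels: 2 of 4 neighbours < 3, not yet.
  nudibranchs: 3 of 5 neighbours ≥ 3, goes locally extinct.
Round 4 — checking thresholds:
  herring: 2 of 3 neighbours < 3, not yet.
  isopods: 1 of 1 neighbours ≥ 1, goes locally extinct.
  mussels: 3 of 4 neighbours ≥ 3, goes locally extinct.
Round 5 — checking thresholds:
  herring: 3 of 3 neighbours ≥ 3, goes locally extinct.
Round 6 — no new extinctions; cascade stops.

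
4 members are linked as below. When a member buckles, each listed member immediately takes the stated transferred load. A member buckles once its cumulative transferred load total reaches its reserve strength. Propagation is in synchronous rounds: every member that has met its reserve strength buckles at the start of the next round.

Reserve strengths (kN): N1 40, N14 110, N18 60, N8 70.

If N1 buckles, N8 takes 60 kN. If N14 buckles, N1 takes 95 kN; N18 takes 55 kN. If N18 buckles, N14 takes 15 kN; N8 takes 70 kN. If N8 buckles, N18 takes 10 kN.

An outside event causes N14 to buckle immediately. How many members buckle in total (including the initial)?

Round 1 — N14 buckles (initial).
  N1: +95 → 95 ≥ 40
  N18: +55 → 55 < 60
Round 2 — N1 buckles.
  N8: +60 → 60 < 70
No further bucklings.

2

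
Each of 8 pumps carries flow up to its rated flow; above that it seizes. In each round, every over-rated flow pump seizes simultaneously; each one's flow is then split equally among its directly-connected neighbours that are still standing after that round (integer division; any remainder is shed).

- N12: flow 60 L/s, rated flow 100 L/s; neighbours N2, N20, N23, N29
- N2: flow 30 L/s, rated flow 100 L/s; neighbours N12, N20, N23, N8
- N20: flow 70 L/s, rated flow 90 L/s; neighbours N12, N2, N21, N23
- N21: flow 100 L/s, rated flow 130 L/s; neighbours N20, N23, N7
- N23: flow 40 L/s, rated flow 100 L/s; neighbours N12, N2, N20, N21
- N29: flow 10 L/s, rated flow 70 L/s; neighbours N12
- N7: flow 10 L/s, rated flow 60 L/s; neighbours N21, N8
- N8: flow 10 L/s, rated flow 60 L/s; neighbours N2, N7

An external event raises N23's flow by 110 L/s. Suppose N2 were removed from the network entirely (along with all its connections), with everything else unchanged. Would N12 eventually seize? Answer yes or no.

yes

With N2 removed:
Round 1 — N23 at 150 > 100. N23 seizes.
  N23 sheds 150 L/s to N12, N20, N21: 50 each.
    N12: 60+50 = 110 > 100
    N20: 70+50 = 120 > 90
    N21: 100+50 = 150 > 130
Round 2 — N12, N20, N21 seize.
  N12 sheds 110 L/s to N29: 110 each.
    N29: 10+110 = 120 > 70
  N20 sheds 120 L/s: no online neighbours, lost.
  N21 sheds 150 L/s to N7: 150 each.
    N7: 10+150 = 160 > 60
Round 3 — N29, N7 seize.
  N29 sheds 120 L/s: no online neighbours, lost.
  N7 sheds 160 L/s to N8: 160 each.
    N8: 10+160 = 170 > 60
Round 4 — N8 seizes.
  N8 sheds 170 L/s: no online neighbours, lost.
No further seizures.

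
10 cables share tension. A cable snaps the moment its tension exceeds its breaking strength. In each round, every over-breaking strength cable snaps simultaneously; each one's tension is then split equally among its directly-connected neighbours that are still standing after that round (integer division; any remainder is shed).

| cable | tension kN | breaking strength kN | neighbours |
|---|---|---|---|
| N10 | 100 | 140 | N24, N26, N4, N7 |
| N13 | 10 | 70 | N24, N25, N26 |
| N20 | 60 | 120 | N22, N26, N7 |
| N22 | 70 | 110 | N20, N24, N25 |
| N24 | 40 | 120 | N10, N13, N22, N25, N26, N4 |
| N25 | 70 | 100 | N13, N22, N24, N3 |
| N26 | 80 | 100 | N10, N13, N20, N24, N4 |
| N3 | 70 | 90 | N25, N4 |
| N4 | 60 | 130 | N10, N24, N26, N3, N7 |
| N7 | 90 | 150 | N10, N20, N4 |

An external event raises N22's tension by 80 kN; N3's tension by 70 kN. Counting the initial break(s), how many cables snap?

10

Round 1 — N22 at 150 > 110; N3 at 140 > 90. N22, N3 snap.
  N22 sheds 150 kN to N20, N24, N25: 50 each.
    N20: 60+50 = 110 ≤ 120
    N24: 40+50 = 90 ≤ 120
    N25: 70+50 = 120 > 100
  N3 sheds 140 kN to N25, N4: 70 each.
    N25: 120+70 = 190 > 100
    N4: 60+70 = 130 ≤ 130
Round 2 — N25 snaps.
  N25 sheds 190 kN to N13, N24: 95 each.
    N13: 10+95 = 105 > 70
    N24: 90+95 = 185 > 120
Round 3 — N13, N24 snap.
  N13 sheds 105 kN to N26: 105 each.
    N26: 80+105 = 185 > 100
  N24 sheds 185 kN to N10, N26, N4: 61 each (2 lost).
    N10: 100+61 = 161 > 140
    N26: 185+61 = 246 > 100
    N4: 130+61 = 191 > 130
Round 4 — N10, N26, N4 snap.
  N10 sheds 161 kN to N7: 161 each.
    N7: 90+161 = 251 > 150
  N26 sheds 246 kN to N20: 246 each.
    N20: 110+246 = 356 > 120
  N4 sheds 191 kN to N7: 191 each.
    N7: 251+191 = 442 > 150
Round 5 — N20, N7 snap.
  N20 sheds 356 kN: no online neighbours, lost.
  N7 sheds 442 kN: no online neighbours, lost.
No further breaks.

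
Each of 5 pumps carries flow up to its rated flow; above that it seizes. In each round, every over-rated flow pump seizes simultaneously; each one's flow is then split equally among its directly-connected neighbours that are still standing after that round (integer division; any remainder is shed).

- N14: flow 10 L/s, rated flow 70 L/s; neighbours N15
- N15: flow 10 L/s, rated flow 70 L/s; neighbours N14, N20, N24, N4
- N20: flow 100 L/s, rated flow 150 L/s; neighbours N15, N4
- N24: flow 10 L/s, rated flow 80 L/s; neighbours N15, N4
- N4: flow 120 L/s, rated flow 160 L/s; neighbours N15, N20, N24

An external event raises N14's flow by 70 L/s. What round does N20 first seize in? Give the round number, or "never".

Round 1 — N14 at 80 > 70. N14 seizes.
  N14 sheds 80 L/s to N15: 80 each.
    N15: 10+80 = 90 > 70
Round 2 — N15 seizes.
  N15 sheds 90 L/s to N20, N24, N4: 30 each.
    N20: 100+30 = 130 ≤ 150
    N24: 10+30 = 40 ≤ 80
    N4: 120+30 = 150 ≤ 160
No further seizures.

never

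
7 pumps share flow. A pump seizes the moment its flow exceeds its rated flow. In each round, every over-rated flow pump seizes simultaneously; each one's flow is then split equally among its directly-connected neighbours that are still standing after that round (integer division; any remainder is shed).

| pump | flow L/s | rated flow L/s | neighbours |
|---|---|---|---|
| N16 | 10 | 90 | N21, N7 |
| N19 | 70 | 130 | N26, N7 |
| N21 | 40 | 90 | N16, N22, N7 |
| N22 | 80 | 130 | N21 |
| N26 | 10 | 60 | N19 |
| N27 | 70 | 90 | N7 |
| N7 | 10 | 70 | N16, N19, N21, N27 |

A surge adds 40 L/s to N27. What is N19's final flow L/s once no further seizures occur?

110

Round 1 — N27 at 110 > 90. N27 seizes.
  N27 sheds 110 L/s to N7: 110 each.
    N7: 10+110 = 120 > 70
Round 2 — N7 seizes.
  N7 sheds 120 L/s to N16, N19, N21: 40 each.
    N16: 10+40 = 50 ≤ 90
    N19: 70+40 = 110 ≤ 130
    N21: 40+40 = 80 ≤ 90
No further seizures.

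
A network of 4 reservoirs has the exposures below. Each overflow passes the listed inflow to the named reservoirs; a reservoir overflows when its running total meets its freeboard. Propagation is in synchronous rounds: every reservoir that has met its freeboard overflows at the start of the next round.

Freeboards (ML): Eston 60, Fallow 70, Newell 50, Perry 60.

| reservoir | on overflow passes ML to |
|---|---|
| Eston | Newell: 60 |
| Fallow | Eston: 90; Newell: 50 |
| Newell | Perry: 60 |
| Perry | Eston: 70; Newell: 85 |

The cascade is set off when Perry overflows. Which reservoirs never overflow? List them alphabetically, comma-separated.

Round 1 — Perry overflows (initial).
  Eston: +70 → 70 ≥ 60
  Newell: +85 → 85 ≥ 50
Round 2 — Eston, Newell overflow.
No further overflows.

Fallow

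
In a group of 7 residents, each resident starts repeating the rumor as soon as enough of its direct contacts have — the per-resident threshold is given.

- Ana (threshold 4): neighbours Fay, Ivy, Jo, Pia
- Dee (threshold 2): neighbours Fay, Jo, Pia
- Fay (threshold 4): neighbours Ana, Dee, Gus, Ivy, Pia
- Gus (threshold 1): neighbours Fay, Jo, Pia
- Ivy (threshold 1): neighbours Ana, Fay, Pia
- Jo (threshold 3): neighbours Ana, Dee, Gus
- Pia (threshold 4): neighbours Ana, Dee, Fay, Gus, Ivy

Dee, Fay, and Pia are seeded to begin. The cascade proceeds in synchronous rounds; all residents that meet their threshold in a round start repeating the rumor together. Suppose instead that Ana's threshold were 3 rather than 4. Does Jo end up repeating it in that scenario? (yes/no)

yes

With Ana's threshold at 3:
Round 1 — Dee, Fay, Pia start repeating the rumor (initial).
Round 2 — checking thresholds:
  Ana: 2 of 4 neighbours < 3, not yet.
  Gus: 2 of 3 neighbours ≥ 1, starts repeating the rumor.
  Ivy: 2 of 3 neighbours ≥ 1, starts repeating the rumor.
  Jo: 1 of 3 neighbours < 3, not yet.
Round 3 — checking thresholds:
  Ana: 3 of 4 neighbours ≥ 3, starts repeating the rumor.
  Jo: 2 of 3 neighbours < 3, not yet.
Round 4 — checking thresholds:
  Jo: 3 of 3 neighbours ≥ 3, starts repeating the rumor.
Round 5 — no new spreads; cascade stops.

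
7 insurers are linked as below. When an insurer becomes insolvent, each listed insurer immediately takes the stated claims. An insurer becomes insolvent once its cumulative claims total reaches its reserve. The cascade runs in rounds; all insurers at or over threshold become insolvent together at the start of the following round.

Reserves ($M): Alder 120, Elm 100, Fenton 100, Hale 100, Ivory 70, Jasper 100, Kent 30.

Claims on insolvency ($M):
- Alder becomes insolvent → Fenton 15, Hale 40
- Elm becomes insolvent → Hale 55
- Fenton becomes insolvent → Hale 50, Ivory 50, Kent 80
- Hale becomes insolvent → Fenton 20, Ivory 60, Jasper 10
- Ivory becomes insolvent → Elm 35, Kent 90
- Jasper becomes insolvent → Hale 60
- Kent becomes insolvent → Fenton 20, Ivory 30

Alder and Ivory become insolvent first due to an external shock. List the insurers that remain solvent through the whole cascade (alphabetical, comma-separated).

Round 1 — Alder, Ivory become insolvent (initial).
  Elm: +35 → 35 < 100
  Fenton: +15 → 15 < 100
  Hale: +40 → 40 < 100
  Kent: +90 → 90 ≥ 30
Round 2 — Kent becomes insolvent.
  Fenton: +20 → 35 < 100
No further insolvencies.

Elm, Fenton, Hale, Jasper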